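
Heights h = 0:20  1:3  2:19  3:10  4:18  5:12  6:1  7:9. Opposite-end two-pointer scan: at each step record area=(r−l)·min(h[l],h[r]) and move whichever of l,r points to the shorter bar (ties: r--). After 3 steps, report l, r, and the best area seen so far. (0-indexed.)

l=0, r=4, best area=63

[0,7] min(20,9)*7=63 best=63 * → r--
[0,6] min(20,1)*6=6 best=63 → r--
[0,5] min(20,12)*5=60 best=63 → r--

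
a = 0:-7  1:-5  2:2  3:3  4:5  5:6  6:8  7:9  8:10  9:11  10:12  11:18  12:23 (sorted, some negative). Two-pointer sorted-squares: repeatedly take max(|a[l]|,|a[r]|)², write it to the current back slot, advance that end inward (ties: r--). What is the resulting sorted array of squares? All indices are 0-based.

l=0 r=12: |-7|<=|23| out[12]=529, r--
l=0 r=11: |-7|<=|18| out[11]=324, r--
l=0 r=10: |-7|<=|12| out[10]=144, r--
l=0 r=9: |-7|<=|11| out[9]=121, r--
l=0 r=8: |-7|<=|10| out[8]=100, r--
l=0 r=7: |-7|<=|9| out[7]=81, r--
l=0 r=6: |-7|<=|8| out[6]=64, r--
l=0 r=5: |-7|>|6| out[5]=49, l++
l=1 r=5: |-5|<=|6| out[4]=36, r--
l=1 r=4: |-5|<=|5| out[3]=25, r--
l=1 r=3: |-5|>|3| out[2]=25, l++
l=2 r=3: |2|<=|3| out[1]=9, r--
l=2 r=2: |2|<=|2| out[0]=4, r--

[4, 9, 25, 25, 36, 49, 64, 81, 100, 121, 144, 324, 529]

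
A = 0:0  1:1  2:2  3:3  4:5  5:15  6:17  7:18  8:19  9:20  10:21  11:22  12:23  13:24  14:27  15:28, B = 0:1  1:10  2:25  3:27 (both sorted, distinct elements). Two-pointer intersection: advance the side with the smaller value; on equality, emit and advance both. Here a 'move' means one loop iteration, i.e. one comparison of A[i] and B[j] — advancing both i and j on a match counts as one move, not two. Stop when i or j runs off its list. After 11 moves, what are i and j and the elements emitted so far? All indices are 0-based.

[i=0,j=0] 0<1 → i++
[i=1,j=0] 1==1 emit → i++,j++
[i=2,j=1] 2<10 → i++
[i=3,j=1] 3<10 → i++
[i=4,j=1] 5<10 → i++
[i=5,j=1] 15>10 → j++
[i=5,j=2] 15<25 → i++
[i=6,j=2] 17<25 → i++
[i=7,j=2] 18<25 → i++
[i=8,j=2] 19<25 → i++
[i=9,j=2] 20<25 → i++

i=10, j=2, emitted=[1]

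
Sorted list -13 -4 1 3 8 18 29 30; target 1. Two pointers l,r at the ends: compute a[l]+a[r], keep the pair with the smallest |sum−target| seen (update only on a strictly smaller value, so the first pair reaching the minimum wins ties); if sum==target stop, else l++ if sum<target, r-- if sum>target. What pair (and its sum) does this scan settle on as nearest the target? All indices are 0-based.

[0,7] -13+30=17 d=16 * → r--
[0,6] -13+29=16 d=15 * → r--
[0,5] -13+18=5 d=4 * → r--
[0,4] -13+8=-5 d=6 → l++
[1,4] -4+8=4 d=3 * → r--
[1,3] -4+3=-1 d=2 * → l++
[2,3] 1+3=4 d=3 → r--

pair (-4, 3) with sum -1 (|Δ|=2)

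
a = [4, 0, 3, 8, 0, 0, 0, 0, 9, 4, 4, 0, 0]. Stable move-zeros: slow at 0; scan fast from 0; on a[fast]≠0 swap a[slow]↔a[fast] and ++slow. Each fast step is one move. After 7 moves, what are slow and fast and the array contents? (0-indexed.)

(s=0,f=0) a[fast]=4≠0 swap→a[0]=4 → slow++,fast++
(s=1,f=1) a[fast]=0 → fast++
(s=1,f=2) a[fast]=3≠0 swap→a[1]=3 → slow++,fast++
(s=2,f=3) a[fast]=8≠0 swap→a[2]=8 → slow++,fast++
(s=3,f=4) a[fast]=0 → fast++
(s=3,f=5) a[fast]=0 → fast++
(s=3,f=6) a[fast]=0 → fast++

slow=3, fast=7, a=[4, 3, 8, 0, 0, 0, 0, 0, 9, 4, 4, 0, 0]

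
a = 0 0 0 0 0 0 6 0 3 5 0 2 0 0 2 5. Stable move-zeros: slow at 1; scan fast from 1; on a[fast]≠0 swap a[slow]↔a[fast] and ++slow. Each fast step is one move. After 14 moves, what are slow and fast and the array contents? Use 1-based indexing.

slow=1 fast=1: a[fast]=0, fast++
slow=1 fast=2: a[fast]=0, fast++
slow=1 fast=3: a[fast]=0, fast++
slow=1 fast=4: a[fast]=0, fast++
slow=1 fast=5: a[fast]=0, fast++
slow=1 fast=6: a[fast]=0, fast++
slow=1 fast=7: a[fast]=6≠0 swap→a[1]=6, slow++,fast++
slow=2 fast=8: a[fast]=0, fast++
slow=2 fast=9: a[fast]=3≠0 swap→a[2]=3, slow++,fast++
slow=3 fast=10: a[fast]=5≠0 swap→a[3]=5, slow++,fast++
slow=4 fast=11: a[fast]=0, fast++
slow=4 fast=12: a[fast]=2≠0 swap→a[4]=2, slow++,fast++
slow=5 fast=13: a[fast]=0, fast++
slow=5 fast=14: a[fast]=0, fast++

slow=5, fast=15, a=[6, 3, 5, 2, 0, 0, 0, 0, 0, 0, 0, 0, 0, 0, 2, 5]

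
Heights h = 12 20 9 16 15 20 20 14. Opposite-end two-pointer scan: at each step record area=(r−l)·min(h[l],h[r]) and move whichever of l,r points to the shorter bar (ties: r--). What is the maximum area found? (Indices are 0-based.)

max area = 100

[0,7] min(12,14)*7=84 best=84 * → l++
[1,7] min(20,14)*6=84 best=84 → r--
[1,6] min(20,20)*5=100 best=100 * → r--
[1,5] min(20,20)*4=80 best=100 → r--
[1,4] min(20,15)*3=45 best=100 → r--
[1,3] min(20,16)*2=32 best=100 → r--
[1,2] min(20,9)*1=9 best=100 → r--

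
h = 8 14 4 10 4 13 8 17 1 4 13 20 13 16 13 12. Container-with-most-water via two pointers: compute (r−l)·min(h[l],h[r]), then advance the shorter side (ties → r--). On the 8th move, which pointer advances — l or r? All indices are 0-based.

l

[0,15] min(8,12)*15=120 best=120 * → l++
[1,15] min(14,12)*14=168 best=168 * → r--
[1,14] min(14,13)*13=169 best=169 * → r--
[1,13] min(14,16)*12=168 best=169 → l++
[2,13] min(4,16)*11=44 best=169 → l++
[3,13] min(10,16)*10=100 best=169 → l++
[4,13] min(4,16)*9=36 best=169 → l++
[5,13] min(13,16)*8=104 best=169 → l++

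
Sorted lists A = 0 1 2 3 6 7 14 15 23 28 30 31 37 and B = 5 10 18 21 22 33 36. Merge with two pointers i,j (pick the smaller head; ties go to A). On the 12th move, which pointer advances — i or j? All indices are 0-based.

[i=0,j=0] A[i]=0<=B[j]=5 take 0 → i++
[i=1,j=0] A[i]=1<=B[j]=5 take 1 → i++
[i=2,j=0] A[i]=2<=B[j]=5 take 2 → i++
[i=3,j=0] A[i]=3<=B[j]=5 take 3 → i++
[i=4,j=0] A[i]=6>B[j]=5 take 5 → j++
[i=4,j=1] A[i]=6<=B[j]=10 take 6 → i++
[i=5,j=1] A[i]=7<=B[j]=10 take 7 → i++
[i=6,j=1] A[i]=14>B[j]=10 take 10 → j++
[i=6,j=2] A[i]=14<=B[j]=18 take 14 → i++
[i=7,j=2] A[i]=15<=B[j]=18 take 15 → i++
[i=8,j=2] A[i]=23>B[j]=18 take 18 → j++
[i=8,j=3] A[i]=23>B[j]=21 take 21 → j++

j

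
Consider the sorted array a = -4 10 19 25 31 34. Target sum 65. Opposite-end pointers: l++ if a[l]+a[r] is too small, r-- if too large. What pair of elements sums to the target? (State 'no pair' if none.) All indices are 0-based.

(31, 34)

l=0 r=5: -4+34=30 <65, l++
l=1 r=5: 10+34=44 <65, l++
l=2 r=5: 19+34=53 <65, l++
l=3 r=5: 25+34=59 <65, l++
l=4 r=5: 31+34=65, found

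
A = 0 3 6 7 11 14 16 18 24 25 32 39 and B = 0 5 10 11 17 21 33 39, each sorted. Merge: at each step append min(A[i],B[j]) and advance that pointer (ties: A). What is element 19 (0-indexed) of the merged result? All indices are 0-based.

i=0 j=0: A[i]=0<=B[j]=0 take 0, i++
i=1 j=0: A[i]=3>B[j]=0 take 0, j++
i=1 j=1: A[i]=3<=B[j]=5 take 3, i++
i=2 j=1: A[i]=6>B[j]=5 take 5, j++
i=2 j=2: A[i]=6<=B[j]=10 take 6, i++
i=3 j=2: A[i]=7<=B[j]=10 take 7, i++
i=4 j=2: A[i]=11>B[j]=10 take 10, j++
i=4 j=3: A[i]=11<=B[j]=11 take 11, i++
i=5 j=3: A[i]=14>B[j]=11 take 11, j++
i=5 j=4: A[i]=14<=B[j]=17 take 14, i++
i=6 j=4: A[i]=16<=B[j]=17 take 16, i++
i=7 j=4: A[i]=18>B[j]=17 take 17, j++
i=7 j=5: A[i]=18<=B[j]=21 take 18, i++
i=8 j=5: A[i]=24>B[j]=21 take 21, j++
i=8 j=6: A[i]=24<=B[j]=33 take 24, i++
i=9 j=6: A[i]=25<=B[j]=33 take 25, i++
i=10 j=6: A[i]=32<=B[j]=33 take 32, i++
i=11 j=6: A[i]=39>B[j]=33 take 33, j++
i=11 j=7: A[i]=39<=B[j]=39 take 39, i++
i=12 j=7: A done, take B[j]=39, j++

merged[19] = 39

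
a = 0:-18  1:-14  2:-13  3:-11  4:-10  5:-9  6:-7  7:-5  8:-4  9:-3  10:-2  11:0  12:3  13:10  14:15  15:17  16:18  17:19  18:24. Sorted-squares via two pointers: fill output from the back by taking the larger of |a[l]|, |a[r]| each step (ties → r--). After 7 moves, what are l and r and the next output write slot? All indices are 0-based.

l=0 r=18: |-18|<=|24| out[18]=576, r--
l=0 r=17: |-18|<=|19| out[17]=361, r--
l=0 r=16: |-18|<=|18| out[16]=324, r--
l=0 r=15: |-18|>|17| out[15]=324, l++
l=1 r=15: |-14|<=|17| out[14]=289, r--
l=1 r=14: |-14|<=|15| out[13]=225, r--
l=1 r=13: |-14|>|10| out[12]=196, l++

l=2, r=13, next write slot=11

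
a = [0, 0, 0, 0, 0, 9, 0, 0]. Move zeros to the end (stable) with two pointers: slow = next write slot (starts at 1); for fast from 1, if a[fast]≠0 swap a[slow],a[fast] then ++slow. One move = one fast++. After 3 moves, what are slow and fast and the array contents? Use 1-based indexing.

slow=1, fast=4, a=[0, 0, 0, 0, 0, 9, 0, 0]

slow=1 fast=1: a[fast]=0, fast++
slow=1 fast=2: a[fast]=0, fast++
slow=1 fast=3: a[fast]=0, fast++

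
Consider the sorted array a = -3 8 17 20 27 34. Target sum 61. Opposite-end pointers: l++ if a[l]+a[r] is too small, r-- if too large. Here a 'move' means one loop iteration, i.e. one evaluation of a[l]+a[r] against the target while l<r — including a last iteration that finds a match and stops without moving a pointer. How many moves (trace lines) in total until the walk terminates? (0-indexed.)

l=0 r=5: -3+34=31 <61, l++
l=1 r=5: 8+34=42 <61, l++
l=2 r=5: 17+34=51 <61, l++
l=3 r=5: 20+34=54 <61, l++
l=4 r=5: 27+34=61, found

5 moves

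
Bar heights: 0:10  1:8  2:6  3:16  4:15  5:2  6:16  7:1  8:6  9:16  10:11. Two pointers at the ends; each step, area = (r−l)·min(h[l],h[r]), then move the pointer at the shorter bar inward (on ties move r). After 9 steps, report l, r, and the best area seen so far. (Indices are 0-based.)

[0,10] min(10,11)*10=100 best=100 * → l++
[1,10] min(8,11)*9=72 best=100 → l++
[2,10] min(6,11)*8=48 best=100 → l++
[3,10] min(16,11)*7=77 best=100 → r--
[3,9] min(16,16)*6=96 best=100 → r--
[3,8] min(16,6)*5=30 best=100 → r--
[3,7] min(16,1)*4=4 best=100 → r--
[3,6] min(16,16)*3=48 best=100 → r--
[3,5] min(16,2)*2=4 best=100 → r--

l=3, r=4, best area=100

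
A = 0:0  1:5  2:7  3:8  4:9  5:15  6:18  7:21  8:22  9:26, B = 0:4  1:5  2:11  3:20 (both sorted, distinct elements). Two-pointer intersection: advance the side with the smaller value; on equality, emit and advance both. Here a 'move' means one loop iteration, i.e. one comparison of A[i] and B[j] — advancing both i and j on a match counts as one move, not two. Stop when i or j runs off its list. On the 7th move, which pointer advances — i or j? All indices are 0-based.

j

i=0 j=0: 0<4, i++
i=1 j=0: 5>4, j++
i=1 j=1: 5==5 emit, i++,j++
i=2 j=2: 7<11, i++
i=3 j=2: 8<11, i++
i=4 j=2: 9<11, i++
i=5 j=2: 15>11, j++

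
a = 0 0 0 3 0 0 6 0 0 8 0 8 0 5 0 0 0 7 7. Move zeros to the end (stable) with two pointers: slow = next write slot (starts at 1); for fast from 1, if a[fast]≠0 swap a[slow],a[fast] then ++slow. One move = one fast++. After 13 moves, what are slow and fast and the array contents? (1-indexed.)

slow=1 fast=1: a[fast]=0, fast++
slow=1 fast=2: a[fast]=0, fast++
slow=1 fast=3: a[fast]=0, fast++
slow=1 fast=4: a[fast]=3≠0 swap→a[1]=3, slow++,fast++
slow=2 fast=5: a[fast]=0, fast++
slow=2 fast=6: a[fast]=0, fast++
slow=2 fast=7: a[fast]=6≠0 swap→a[2]=6, slow++,fast++
slow=3 fast=8: a[fast]=0, fast++
slow=3 fast=9: a[fast]=0, fast++
slow=3 fast=10: a[fast]=8≠0 swap→a[3]=8, slow++,fast++
slow=4 fast=11: a[fast]=0, fast++
slow=4 fast=12: a[fast]=8≠0 swap→a[4]=8, slow++,fast++
slow=5 fast=13: a[fast]=0, fast++

slow=5, fast=14, a=[3, 6, 8, 8, 0, 0, 0, 0, 0, 0, 0, 0, 0, 5, 0, 0, 0, 7, 7]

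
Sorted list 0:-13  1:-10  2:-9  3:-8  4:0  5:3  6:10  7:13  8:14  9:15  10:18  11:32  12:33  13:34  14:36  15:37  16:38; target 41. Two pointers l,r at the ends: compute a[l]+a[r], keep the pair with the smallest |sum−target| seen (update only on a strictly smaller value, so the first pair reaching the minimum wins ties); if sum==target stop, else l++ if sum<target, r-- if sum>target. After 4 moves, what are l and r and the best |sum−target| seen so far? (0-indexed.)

l=0 r=16: -13+38=25 d=16 *, l++
l=1 r=16: -10+38=28 d=13 *, l++
l=2 r=16: -9+38=29 d=12 *, l++
l=3 r=16: -8+38=30 d=11 *, l++

l=4, r=16, best |Δ|=11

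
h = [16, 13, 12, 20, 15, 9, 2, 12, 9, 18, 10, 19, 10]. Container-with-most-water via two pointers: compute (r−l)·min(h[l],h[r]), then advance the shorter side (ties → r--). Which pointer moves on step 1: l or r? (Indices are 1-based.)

[1,13] min(16,10)*12=120 best=120 * → r--

r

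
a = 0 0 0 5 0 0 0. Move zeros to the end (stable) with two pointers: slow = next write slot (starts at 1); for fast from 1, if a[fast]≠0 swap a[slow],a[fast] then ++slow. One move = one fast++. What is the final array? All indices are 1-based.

(s=1,f=1) a[fast]=0 → fast++
(s=1,f=2) a[fast]=0 → fast++
(s=1,f=3) a[fast]=0 → fast++
(s=1,f=4) a[fast]=5≠0 swap→a[1]=5 → slow++,fast++
(s=2,f=5) a[fast]=0 → fast++
(s=2,f=6) a[fast]=0 → fast++
(s=2,f=7) a[fast]=0 → fast++

[5, 0, 0, 0, 0, 0, 0]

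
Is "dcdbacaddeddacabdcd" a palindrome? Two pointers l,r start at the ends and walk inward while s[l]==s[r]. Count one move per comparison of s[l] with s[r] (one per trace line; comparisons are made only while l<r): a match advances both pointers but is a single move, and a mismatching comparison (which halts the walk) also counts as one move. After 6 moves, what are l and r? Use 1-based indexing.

l=1 r=19: 'd'=='d', l++,r--
l=2 r=18: 'c'=='c', l++,r--
l=3 r=17: 'd'=='d', l++,r--
l=4 r=16: 'b'=='b', l++,r--
l=5 r=15: 'a'=='a', l++,r--
l=6 r=14: 'c'=='c', l++,r--

l=7, r=13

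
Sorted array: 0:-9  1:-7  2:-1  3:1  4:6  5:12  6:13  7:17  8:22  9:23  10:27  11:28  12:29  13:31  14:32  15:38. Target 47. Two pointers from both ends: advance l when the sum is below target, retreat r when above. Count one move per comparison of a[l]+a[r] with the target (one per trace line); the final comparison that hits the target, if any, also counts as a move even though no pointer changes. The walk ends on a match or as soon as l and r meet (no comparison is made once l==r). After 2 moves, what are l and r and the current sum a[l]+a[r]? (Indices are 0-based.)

[0,15] -9+38=29 <47 → l++
[1,15] -7+38=31 <47 → l++

l=2, r=15, sum=37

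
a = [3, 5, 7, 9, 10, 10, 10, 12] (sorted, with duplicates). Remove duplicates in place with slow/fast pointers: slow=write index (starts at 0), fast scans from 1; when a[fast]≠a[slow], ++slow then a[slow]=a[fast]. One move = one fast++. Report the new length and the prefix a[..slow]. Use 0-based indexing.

(s=0,f=1) a[fast]=5≠a[slow]=3 write a[1]=5 → slow++,fast++
(s=1,f=2) a[fast]=7≠a[slow]=5 write a[2]=7 → slow++,fast++
(s=2,f=3) a[fast]=9≠a[slow]=7 write a[3]=9 → slow++,fast++
(s=3,f=4) a[fast]=10≠a[slow]=9 write a[4]=10 → slow++,fast++
(s=4,f=5) a[fast]=10=a[slow] dup → fast++
(s=4,f=6) a[fast]=10=a[slow] dup → fast++
(s=4,f=7) a[fast]=12≠a[slow]=10 write a[5]=12 → slow++,fast++

length 6; prefix = [3, 5, 7, 9, 10, 12]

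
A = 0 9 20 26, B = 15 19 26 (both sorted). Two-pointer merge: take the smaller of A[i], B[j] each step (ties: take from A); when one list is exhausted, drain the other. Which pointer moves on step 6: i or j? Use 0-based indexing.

i

[i=0,j=0] A[i]=0<=B[j]=15 take 0 → i++
[i=1,j=0] A[i]=9<=B[j]=15 take 9 → i++
[i=2,j=0] A[i]=20>B[j]=15 take 15 → j++
[i=2,j=1] A[i]=20>B[j]=19 take 19 → j++
[i=2,j=2] A[i]=20<=B[j]=26 take 20 → i++
[i=3,j=2] A[i]=26<=B[j]=26 take 26 → i++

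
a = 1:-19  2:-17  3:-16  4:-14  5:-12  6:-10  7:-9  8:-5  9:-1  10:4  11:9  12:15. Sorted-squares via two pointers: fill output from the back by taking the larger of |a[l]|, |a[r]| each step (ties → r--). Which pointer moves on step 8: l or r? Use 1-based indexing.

r

[1,12] |-19|>|15| out[12]=361 → l++
[2,12] |-17|>|15| out[11]=289 → l++
[3,12] |-16|>|15| out[10]=256 → l++
[4,12] |-14|<=|15| out[9]=225 → r--
[4,11] |-14|>|9| out[8]=196 → l++
[5,11] |-12|>|9| out[7]=144 → l++
[6,11] |-10|>|9| out[6]=100 → l++
[7,11] |-9|<=|9| out[5]=81 → r--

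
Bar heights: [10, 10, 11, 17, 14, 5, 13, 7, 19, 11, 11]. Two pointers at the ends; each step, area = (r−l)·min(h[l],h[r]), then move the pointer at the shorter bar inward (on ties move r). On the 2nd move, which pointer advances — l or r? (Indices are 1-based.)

l

l=1 r=11: min(10,11)*10=100 best=100 *, l++
l=2 r=11: min(10,11)*9=90 best=100, l++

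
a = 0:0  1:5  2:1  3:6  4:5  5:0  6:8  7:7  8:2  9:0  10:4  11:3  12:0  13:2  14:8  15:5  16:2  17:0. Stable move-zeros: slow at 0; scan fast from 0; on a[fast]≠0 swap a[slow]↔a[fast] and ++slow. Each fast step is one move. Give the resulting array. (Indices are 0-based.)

[5, 1, 6, 5, 8, 7, 2, 4, 3, 2, 8, 5, 2, 0, 0, 0, 0, 0]

(s=0,f=0) a[fast]=0 → fast++
(s=0,f=1) a[fast]=5≠0 swap→a[0]=5 → slow++,fast++
(s=1,f=2) a[fast]=1≠0 swap→a[1]=1 → slow++,fast++
(s=2,f=3) a[fast]=6≠0 swap→a[2]=6 → slow++,fast++
(s=3,f=4) a[fast]=5≠0 swap→a[3]=5 → slow++,fast++
(s=4,f=5) a[fast]=0 → fast++
(s=4,f=6) a[fast]=8≠0 swap→a[4]=8 → slow++,fast++
(s=5,f=7) a[fast]=7≠0 swap→a[5]=7 → slow++,fast++
(s=6,f=8) a[fast]=2≠0 swap→a[6]=2 → slow++,fast++
(s=7,f=9) a[fast]=0 → fast++
(s=7,f=10) a[fast]=4≠0 swap→a[7]=4 → slow++,fast++
(s=8,f=11) a[fast]=3≠0 swap→a[8]=3 → slow++,fast++
(s=9,f=12) a[fast]=0 → fast++
(s=9,f=13) a[fast]=2≠0 swap→a[9]=2 → slow++,fast++
(s=10,f=14) a[fast]=8≠0 swap→a[10]=8 → slow++,fast++
(s=11,f=15) a[fast]=5≠0 swap→a[11]=5 → slow++,fast++
(s=12,f=16) a[fast]=2≠0 swap→a[12]=2 → slow++,fast++
(s=13,f=17) a[fast]=0 → fast++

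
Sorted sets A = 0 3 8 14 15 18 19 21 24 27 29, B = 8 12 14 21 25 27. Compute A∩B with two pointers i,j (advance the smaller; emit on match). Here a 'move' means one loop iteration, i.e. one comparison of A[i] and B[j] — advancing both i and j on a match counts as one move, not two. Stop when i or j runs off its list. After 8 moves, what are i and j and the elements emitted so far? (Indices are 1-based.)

i=1 j=1: 0<8, i++
i=2 j=1: 3<8, i++
i=3 j=1: 8==8 emit, i++,j++
i=4 j=2: 14>12, j++
i=4 j=3: 14==14 emit, i++,j++
i=5 j=4: 15<21, i++
i=6 j=4: 18<21, i++
i=7 j=4: 19<21, i++

i=8, j=4, emitted=[8, 14]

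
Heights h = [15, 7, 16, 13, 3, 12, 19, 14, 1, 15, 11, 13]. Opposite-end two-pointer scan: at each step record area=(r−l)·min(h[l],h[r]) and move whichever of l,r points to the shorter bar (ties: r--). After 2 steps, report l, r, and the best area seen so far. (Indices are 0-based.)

l=0 r=11: min(15,13)*11=143 best=143 *, r--
l=0 r=10: min(15,11)*10=110 best=143, r--

l=0, r=9, best area=143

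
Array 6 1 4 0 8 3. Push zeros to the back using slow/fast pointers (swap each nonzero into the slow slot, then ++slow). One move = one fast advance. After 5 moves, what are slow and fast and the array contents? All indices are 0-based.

(s=0,f=0) a[fast]=6≠0 swap→a[0]=6 → slow++,fast++
(s=1,f=1) a[fast]=1≠0 swap→a[1]=1 → slow++,fast++
(s=2,f=2) a[fast]=4≠0 swap→a[2]=4 → slow++,fast++
(s=3,f=3) a[fast]=0 → fast++
(s=3,f=4) a[fast]=8≠0 swap→a[3]=8 → slow++,fast++

slow=4, fast=5, a=[6, 1, 4, 8, 0, 3]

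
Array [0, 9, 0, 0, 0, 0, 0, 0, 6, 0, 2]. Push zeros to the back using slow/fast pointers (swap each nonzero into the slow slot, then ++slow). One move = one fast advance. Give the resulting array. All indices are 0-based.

[9, 6, 2, 0, 0, 0, 0, 0, 0, 0, 0]

(s=0,f=0) a[fast]=0 → fast++
(s=0,f=1) a[fast]=9≠0 swap→a[0]=9 → slow++,fast++
(s=1,f=2) a[fast]=0 → fast++
(s=1,f=3) a[fast]=0 → fast++
(s=1,f=4) a[fast]=0 → fast++
(s=1,f=5) a[fast]=0 → fast++
(s=1,f=6) a[fast]=0 → fast++
(s=1,f=7) a[fast]=0 → fast++
(s=1,f=8) a[fast]=6≠0 swap→a[1]=6 → slow++,fast++
(s=2,f=9) a[fast]=0 → fast++
(s=2,f=10) a[fast]=2≠0 swap→a[2]=2 → slow++,fast++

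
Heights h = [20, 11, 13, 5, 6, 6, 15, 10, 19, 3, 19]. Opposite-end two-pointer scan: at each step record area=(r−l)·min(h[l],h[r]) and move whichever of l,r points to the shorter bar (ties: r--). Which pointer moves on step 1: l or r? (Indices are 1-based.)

r

l=1 r=11: min(20,19)*10=190 best=190 *, r--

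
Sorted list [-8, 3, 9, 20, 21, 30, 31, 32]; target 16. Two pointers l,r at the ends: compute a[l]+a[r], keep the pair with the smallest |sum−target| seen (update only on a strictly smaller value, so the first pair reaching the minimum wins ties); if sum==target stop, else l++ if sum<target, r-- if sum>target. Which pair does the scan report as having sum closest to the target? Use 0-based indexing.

pair (-8, 21) with sum 13 (|Δ|=3)

l=0 r=7: -8+32=24 d=8 *, r--
l=0 r=6: -8+31=23 d=7 *, r--
l=0 r=5: -8+30=22 d=6 *, r--
l=0 r=4: -8+21=13 d=3 *, l++
l=1 r=4: 3+21=24 d=8, r--
l=1 r=3: 3+20=23 d=7, r--
l=1 r=2: 3+9=12 d=4, l++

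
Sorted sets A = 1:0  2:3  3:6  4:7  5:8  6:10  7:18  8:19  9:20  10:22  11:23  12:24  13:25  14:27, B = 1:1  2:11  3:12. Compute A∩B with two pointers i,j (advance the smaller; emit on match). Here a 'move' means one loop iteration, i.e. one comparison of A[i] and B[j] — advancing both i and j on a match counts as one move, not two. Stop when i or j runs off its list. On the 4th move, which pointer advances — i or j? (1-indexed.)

[i=1,j=1] 0<1 → i++
[i=2,j=1] 3>1 → j++
[i=2,j=2] 3<11 → i++
[i=3,j=2] 6<11 → i++

i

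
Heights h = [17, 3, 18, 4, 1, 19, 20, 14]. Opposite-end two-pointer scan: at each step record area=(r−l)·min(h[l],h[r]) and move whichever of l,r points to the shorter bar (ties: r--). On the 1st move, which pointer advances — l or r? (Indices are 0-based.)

[0,7] min(17,14)*7=98 best=98 * → r--

r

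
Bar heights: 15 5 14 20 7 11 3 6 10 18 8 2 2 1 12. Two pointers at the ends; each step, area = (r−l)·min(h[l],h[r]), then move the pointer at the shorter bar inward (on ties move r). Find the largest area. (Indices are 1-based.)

[1,15] min(15,12)*14=168 best=168 * → r--
[1,14] min(15,1)*13=13 best=168 → r--
[1,13] min(15,2)*12=24 best=168 → r--
[1,12] min(15,2)*11=22 best=168 → r--
[1,11] min(15,8)*10=80 best=168 → r--
[1,10] min(15,18)*9=135 best=168 → l++
[2,10] min(5,18)*8=40 best=168 → l++
[3,10] min(14,18)*7=98 best=168 → l++
[4,10] min(20,18)*6=108 best=168 → r--
[4,9] min(20,10)*5=50 best=168 → r--
[4,8] min(20,6)*4=24 best=168 → r--
[4,7] min(20,3)*3=9 best=168 → r--
[4,6] min(20,11)*2=22 best=168 → r--
[4,5] min(20,7)*1=7 best=168 → r--

max area = 168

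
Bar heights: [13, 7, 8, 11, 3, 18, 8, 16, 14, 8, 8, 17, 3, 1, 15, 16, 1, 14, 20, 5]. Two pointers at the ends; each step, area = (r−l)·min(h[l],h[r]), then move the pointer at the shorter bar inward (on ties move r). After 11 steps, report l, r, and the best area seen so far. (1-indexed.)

l=1 r=20: min(13,5)*19=95 best=95 *, r--
l=1 r=19: min(13,20)*18=234 best=234 *, l++
l=2 r=19: min(7,20)*17=119 best=234, l++
l=3 r=19: min(8,20)*16=128 best=234, l++
l=4 r=19: min(11,20)*15=165 best=234, l++
l=5 r=19: min(3,20)*14=42 best=234, l++
l=6 r=19: min(18,20)*13=234 best=234, l++
l=7 r=19: min(8,20)*12=96 best=234, l++
l=8 r=19: min(16,20)*11=176 best=234, l++
l=9 r=19: min(14,20)*10=140 best=234, l++
l=10 r=19: min(8,20)*9=72 best=234, l++

l=11, r=19, best area=234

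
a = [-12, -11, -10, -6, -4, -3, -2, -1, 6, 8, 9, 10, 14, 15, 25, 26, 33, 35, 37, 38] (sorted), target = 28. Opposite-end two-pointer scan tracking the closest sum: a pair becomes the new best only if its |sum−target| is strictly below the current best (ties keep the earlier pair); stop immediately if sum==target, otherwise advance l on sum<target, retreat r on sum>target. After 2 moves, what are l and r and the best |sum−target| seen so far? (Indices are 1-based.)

[1,20] -12+38=26 d=2 * → l++
[2,20] -11+38=27 d=1 * → l++

l=3, r=20, best |Δ|=1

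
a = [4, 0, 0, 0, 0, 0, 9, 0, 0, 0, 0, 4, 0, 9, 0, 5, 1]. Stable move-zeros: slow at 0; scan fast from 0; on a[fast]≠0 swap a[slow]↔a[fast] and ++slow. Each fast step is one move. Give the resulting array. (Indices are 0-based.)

slow=0 fast=0: a[fast]=4≠0 swap→a[0]=4, slow++,fast++
slow=1 fast=1: a[fast]=0, fast++
slow=1 fast=2: a[fast]=0, fast++
slow=1 fast=3: a[fast]=0, fast++
slow=1 fast=4: a[fast]=0, fast++
slow=1 fast=5: a[fast]=0, fast++
slow=1 fast=6: a[fast]=9≠0 swap→a[1]=9, slow++,fast++
slow=2 fast=7: a[fast]=0, fast++
slow=2 fast=8: a[fast]=0, fast++
slow=2 fast=9: a[fast]=0, fast++
slow=2 fast=10: a[fast]=0, fast++
slow=2 fast=11: a[fast]=4≠0 swap→a[2]=4, slow++,fast++
slow=3 fast=12: a[fast]=0, fast++
slow=3 fast=13: a[fast]=9≠0 swap→a[3]=9, slow++,fast++
slow=4 fast=14: a[fast]=0, fast++
slow=4 fast=15: a[fast]=5≠0 swap→a[4]=5, slow++,fast++
slow=5 fast=16: a[fast]=1≠0 swap→a[5]=1, slow++,fast++

[4, 9, 4, 9, 5, 1, 0, 0, 0, 0, 0, 0, 0, 0, 0, 0, 0]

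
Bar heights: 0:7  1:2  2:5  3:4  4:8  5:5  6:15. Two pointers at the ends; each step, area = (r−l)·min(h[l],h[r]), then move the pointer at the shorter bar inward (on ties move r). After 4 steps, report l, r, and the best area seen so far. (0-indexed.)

[0,6] min(7,15)*6=42 best=42 * → l++
[1,6] min(2,15)*5=10 best=42 → l++
[2,6] min(5,15)*4=20 best=42 → l++
[3,6] min(4,15)*3=12 best=42 → l++

l=4, r=6, best area=42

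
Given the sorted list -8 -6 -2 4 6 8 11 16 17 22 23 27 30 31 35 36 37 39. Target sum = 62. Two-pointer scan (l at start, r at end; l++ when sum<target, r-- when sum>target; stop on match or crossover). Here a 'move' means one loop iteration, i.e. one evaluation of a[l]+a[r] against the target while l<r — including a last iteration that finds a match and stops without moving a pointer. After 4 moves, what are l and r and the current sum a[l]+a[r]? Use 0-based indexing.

l=4, r=17, sum=45

[0,17] -8+39=31 <62 → l++
[1,17] -6+39=33 <62 → l++
[2,17] -2+39=37 <62 → l++
[3,17] 4+39=43 <62 → l++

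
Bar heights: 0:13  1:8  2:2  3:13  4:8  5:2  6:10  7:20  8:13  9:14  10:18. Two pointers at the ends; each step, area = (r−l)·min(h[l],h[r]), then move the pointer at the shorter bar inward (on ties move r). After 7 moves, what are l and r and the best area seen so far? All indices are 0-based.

l=7, r=10, best area=130

l=0 r=10: min(13,18)*10=130 best=130 *, l++
l=1 r=10: min(8,18)*9=72 best=130, l++
l=2 r=10: min(2,18)*8=16 best=130, l++
l=3 r=10: min(13,18)*7=91 best=130, l++
l=4 r=10: min(8,18)*6=48 best=130, l++
l=5 r=10: min(2,18)*5=10 best=130, l++
l=6 r=10: min(10,18)*4=40 best=130, l++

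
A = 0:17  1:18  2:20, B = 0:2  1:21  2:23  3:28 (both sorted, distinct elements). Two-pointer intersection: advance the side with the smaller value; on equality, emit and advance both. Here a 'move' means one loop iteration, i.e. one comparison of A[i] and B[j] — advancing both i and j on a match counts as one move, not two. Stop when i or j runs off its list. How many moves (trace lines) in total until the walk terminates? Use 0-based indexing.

4 moves

[i=0,j=0] 17>2 → j++
[i=0,j=1] 17<21 → i++
[i=1,j=1] 18<21 → i++
[i=2,j=1] 20<21 → i++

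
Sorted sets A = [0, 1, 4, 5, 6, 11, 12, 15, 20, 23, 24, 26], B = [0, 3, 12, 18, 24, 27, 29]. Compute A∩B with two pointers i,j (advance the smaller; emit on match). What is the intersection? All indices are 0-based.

i=0 j=0: 0==0 emit, i++,j++
i=1 j=1: 1<3, i++
i=2 j=1: 4>3, j++
i=2 j=2: 4<12, i++
i=3 j=2: 5<12, i++
i=4 j=2: 6<12, i++
i=5 j=2: 11<12, i++
i=6 j=2: 12==12 emit, i++,j++
i=7 j=3: 15<18, i++
i=8 j=3: 20>18, j++
i=8 j=4: 20<24, i++
i=9 j=4: 23<24, i++
i=10 j=4: 24==24 emit, i++,j++
i=11 j=5: 26<27, i++

intersection = [0, 12, 24]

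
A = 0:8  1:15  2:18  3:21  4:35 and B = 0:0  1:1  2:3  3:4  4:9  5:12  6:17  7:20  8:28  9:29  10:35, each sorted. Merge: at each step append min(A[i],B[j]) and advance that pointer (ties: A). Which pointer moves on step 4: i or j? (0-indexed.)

[i=0,j=0] A[i]=8>B[j]=0 take 0 → j++
[i=0,j=1] A[i]=8>B[j]=1 take 1 → j++
[i=0,j=2] A[i]=8>B[j]=3 take 3 → j++
[i=0,j=3] A[i]=8>B[j]=4 take 4 → j++

j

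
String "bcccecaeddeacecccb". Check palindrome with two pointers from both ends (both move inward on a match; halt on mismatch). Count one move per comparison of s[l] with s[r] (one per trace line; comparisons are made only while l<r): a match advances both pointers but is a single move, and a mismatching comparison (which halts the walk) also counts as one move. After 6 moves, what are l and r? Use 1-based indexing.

l=7, r=12

[1,18] 'b'=='b' → l++,r--
[2,17] 'c'=='c' → l++,r--
[3,16] 'c'=='c' → l++,r--
[4,15] 'c'=='c' → l++,r--
[5,14] 'e'=='e' → l++,r--
[6,13] 'c'=='c' → l++,r--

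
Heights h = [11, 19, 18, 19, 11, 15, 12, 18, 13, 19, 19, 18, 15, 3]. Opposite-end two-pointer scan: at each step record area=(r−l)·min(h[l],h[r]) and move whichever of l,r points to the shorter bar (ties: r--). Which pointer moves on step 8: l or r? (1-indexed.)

l=1 r=14: min(11,3)*13=39 best=39 *, r--
l=1 r=13: min(11,15)*12=132 best=132 *, l++
l=2 r=13: min(19,15)*11=165 best=165 *, r--
l=2 r=12: min(19,18)*10=180 best=180 *, r--
l=2 r=11: min(19,19)*9=171 best=180, r--
l=2 r=10: min(19,19)*8=152 best=180, r--
l=2 r=9: min(19,13)*7=91 best=180, r--
l=2 r=8: min(19,18)*6=108 best=180, r--

r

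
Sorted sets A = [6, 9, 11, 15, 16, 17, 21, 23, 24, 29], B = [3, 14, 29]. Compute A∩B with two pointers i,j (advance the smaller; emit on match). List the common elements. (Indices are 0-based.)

i=0 j=0: 6>3, j++
i=0 j=1: 6<14, i++
i=1 j=1: 9<14, i++
i=2 j=1: 11<14, i++
i=3 j=1: 15>14, j++
i=3 j=2: 15<29, i++
i=4 j=2: 16<29, i++
i=5 j=2: 17<29, i++
i=6 j=2: 21<29, i++
i=7 j=2: 23<29, i++
i=8 j=2: 24<29, i++
i=9 j=2: 29==29 emit, i++,j++

intersection = [29]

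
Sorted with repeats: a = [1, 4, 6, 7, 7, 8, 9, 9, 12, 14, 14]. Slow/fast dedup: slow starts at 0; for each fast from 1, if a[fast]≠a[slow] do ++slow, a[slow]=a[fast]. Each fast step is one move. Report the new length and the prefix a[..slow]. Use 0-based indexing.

slow=0 fast=1: a[fast]=4≠a[slow]=1 write a[1]=4, slow++,fast++
slow=1 fast=2: a[fast]=6≠a[slow]=4 write a[2]=6, slow++,fast++
slow=2 fast=3: a[fast]=7≠a[slow]=6 write a[3]=7, slow++,fast++
slow=3 fast=4: a[fast]=7=a[slow] dup, fast++
slow=3 fast=5: a[fast]=8≠a[slow]=7 write a[4]=8, slow++,fast++
slow=4 fast=6: a[fast]=9≠a[slow]=8 write a[5]=9, slow++,fast++
slow=5 fast=7: a[fast]=9=a[slow] dup, fast++
slow=5 fast=8: a[fast]=12≠a[slow]=9 write a[6]=12, slow++,fast++
slow=6 fast=9: a[fast]=14≠a[slow]=12 write a[7]=14, slow++,fast++
slow=7 fast=10: a[fast]=14=a[slow] dup, fast++

length 8; prefix = [1, 4, 6, 7, 8, 9, 12, 14]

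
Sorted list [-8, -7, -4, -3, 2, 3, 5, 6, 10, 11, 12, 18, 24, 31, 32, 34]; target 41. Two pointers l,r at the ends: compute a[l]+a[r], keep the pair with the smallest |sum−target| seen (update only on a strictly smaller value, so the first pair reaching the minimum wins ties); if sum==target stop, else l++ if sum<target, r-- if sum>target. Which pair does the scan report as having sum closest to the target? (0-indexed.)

l=0 r=15: -8+34=26 d=15 *, l++
l=1 r=15: -7+34=27 d=14 *, l++
l=2 r=15: -4+34=30 d=11 *, l++
l=3 r=15: -3+34=31 d=10 *, l++
l=4 r=15: 2+34=36 d=5 *, l++
l=5 r=15: 3+34=37 d=4 *, l++
l=6 r=15: 5+34=39 d=2 *, l++
l=7 r=15: 6+34=40 d=1 *, l++
l=8 r=15: 10+34=44 d=3, r--
l=8 r=14: 10+32=42 d=1, r--
l=8 r=13: 10+31=41 d=0 *, stop

pair (10, 31) with sum 41 (|Δ|=0)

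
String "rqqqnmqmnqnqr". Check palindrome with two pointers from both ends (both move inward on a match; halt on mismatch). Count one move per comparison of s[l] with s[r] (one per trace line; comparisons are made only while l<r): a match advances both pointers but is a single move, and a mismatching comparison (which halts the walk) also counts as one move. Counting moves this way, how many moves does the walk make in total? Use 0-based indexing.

3 moves

[0,12] 'r'=='r' → l++,r--
[1,11] 'q'=='q' → l++,r--
[2,10] 'q'!='n' → stop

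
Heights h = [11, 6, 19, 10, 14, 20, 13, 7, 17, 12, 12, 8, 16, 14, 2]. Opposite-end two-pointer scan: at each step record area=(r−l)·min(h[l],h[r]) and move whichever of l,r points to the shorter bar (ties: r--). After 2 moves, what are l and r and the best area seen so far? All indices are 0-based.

l=1, r=13, best area=143

l=0 r=14: min(11,2)*14=28 best=28 *, r--
l=0 r=13: min(11,14)*13=143 best=143 *, l++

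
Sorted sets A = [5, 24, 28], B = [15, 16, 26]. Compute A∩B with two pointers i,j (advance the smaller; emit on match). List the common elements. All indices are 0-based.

intersection = []

[i=0,j=0] 5<15 → i++
[i=1,j=0] 24>15 → j++
[i=1,j=1] 24>16 → j++
[i=1,j=2] 24<26 → i++
[i=2,j=2] 28>26 → j++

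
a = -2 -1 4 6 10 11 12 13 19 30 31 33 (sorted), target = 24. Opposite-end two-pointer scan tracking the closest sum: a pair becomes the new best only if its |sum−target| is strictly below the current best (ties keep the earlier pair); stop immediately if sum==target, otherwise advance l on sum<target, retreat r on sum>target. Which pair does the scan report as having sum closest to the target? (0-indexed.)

[0,11] -2+33=31 d=7 * → r--
[0,10] -2+31=29 d=5 * → r--
[0,9] -2+30=28 d=4 * → r--
[0,8] -2+19=17 d=7 → l++
[1,8] -1+19=18 d=6 → l++
[2,8] 4+19=23 d=1 * → l++
[3,8] 6+19=25 d=1 → r--
[3,7] 6+13=19 d=5 → l++
[4,7] 10+13=23 d=1 → l++
[5,7] 11+13=24 d=0 * → stop

pair (11, 13) with sum 24 (|Δ|=0)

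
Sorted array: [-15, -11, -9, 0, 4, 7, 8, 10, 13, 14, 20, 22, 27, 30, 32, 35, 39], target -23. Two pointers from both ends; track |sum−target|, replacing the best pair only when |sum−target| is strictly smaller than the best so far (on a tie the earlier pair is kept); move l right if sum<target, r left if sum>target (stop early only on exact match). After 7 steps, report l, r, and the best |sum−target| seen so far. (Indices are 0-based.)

l=0, r=9, best |Δ|=28

l=0 r=16: -15+39=24 d=47 *, r--
l=0 r=15: -15+35=20 d=43 *, r--
l=0 r=14: -15+32=17 d=40 *, r--
l=0 r=13: -15+30=15 d=38 *, r--
l=0 r=12: -15+27=12 d=35 *, r--
l=0 r=11: -15+22=7 d=30 *, r--
l=0 r=10: -15+20=5 d=28 *, r--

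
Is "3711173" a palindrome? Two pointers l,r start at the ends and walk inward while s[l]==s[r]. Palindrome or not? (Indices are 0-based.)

l=0 r=6: '3'=='3', l++,r--
l=1 r=5: '7'=='7', l++,r--
l=2 r=4: '1'=='1', l++,r--

palindrome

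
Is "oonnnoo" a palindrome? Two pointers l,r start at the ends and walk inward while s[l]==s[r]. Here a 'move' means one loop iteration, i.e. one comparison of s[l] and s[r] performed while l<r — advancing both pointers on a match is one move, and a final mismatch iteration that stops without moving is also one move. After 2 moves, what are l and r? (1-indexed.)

[1,7] 'o'=='o' → l++,r--
[2,6] 'o'=='o' → l++,r--

l=3, r=5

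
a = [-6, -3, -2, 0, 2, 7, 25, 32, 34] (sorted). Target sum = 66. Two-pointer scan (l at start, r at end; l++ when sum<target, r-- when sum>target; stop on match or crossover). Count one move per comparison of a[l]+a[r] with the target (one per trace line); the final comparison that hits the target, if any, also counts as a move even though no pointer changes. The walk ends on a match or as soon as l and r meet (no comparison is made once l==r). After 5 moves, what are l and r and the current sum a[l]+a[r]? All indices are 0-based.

[0,8] -6+34=28 <66 → l++
[1,8] -3+34=31 <66 → l++
[2,8] -2+34=32 <66 → l++
[3,8] 0+34=34 <66 → l++
[4,8] 2+34=36 <66 → l++

l=5, r=8, sum=41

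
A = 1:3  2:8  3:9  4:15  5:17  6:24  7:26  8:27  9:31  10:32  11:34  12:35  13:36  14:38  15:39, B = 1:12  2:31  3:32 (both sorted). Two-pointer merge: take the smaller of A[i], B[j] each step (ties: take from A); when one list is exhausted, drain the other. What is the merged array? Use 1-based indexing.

i=1 j=1: A[i]=3<=B[j]=12 take 3, i++
i=2 j=1: A[i]=8<=B[j]=12 take 8, i++
i=3 j=1: A[i]=9<=B[j]=12 take 9, i++
i=4 j=1: A[i]=15>B[j]=12 take 12, j++
i=4 j=2: A[i]=15<=B[j]=31 take 15, i++
i=5 j=2: A[i]=17<=B[j]=31 take 17, i++
i=6 j=2: A[i]=24<=B[j]=31 take 24, i++
i=7 j=2: A[i]=26<=B[j]=31 take 26, i++
i=8 j=2: A[i]=27<=B[j]=31 take 27, i++
i=9 j=2: A[i]=31<=B[j]=31 take 31, i++
i=10 j=2: A[i]=32>B[j]=31 take 31, j++
i=10 j=3: A[i]=32<=B[j]=32 take 32, i++
i=11 j=3: A[i]=34>B[j]=32 take 32, j++
i=11 j=4: B done, take A[i]=34, i++
i=12 j=4: B done, take A[i]=35, i++
i=13 j=4: B done, take A[i]=36, i++
i=14 j=4: B done, take A[i]=38, i++
i=15 j=4: B done, take A[i]=39, i++

[3, 8, 9, 12, 15, 17, 24, 26, 27, 31, 31, 32, 32, 34, 35, 36, 38, 39]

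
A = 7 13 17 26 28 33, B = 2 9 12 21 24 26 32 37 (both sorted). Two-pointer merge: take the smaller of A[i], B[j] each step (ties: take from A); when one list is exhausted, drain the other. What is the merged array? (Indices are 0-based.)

i=0 j=0: A[i]=7>B[j]=2 take 2, j++
i=0 j=1: A[i]=7<=B[j]=9 take 7, i++
i=1 j=1: A[i]=13>B[j]=9 take 9, j++
i=1 j=2: A[i]=13>B[j]=12 take 12, j++
i=1 j=3: A[i]=13<=B[j]=21 take 13, i++
i=2 j=3: A[i]=17<=B[j]=21 take 17, i++
i=3 j=3: A[i]=26>B[j]=21 take 21, j++
i=3 j=4: A[i]=26>B[j]=24 take 24, j++
i=3 j=5: A[i]=26<=B[j]=26 take 26, i++
i=4 j=5: A[i]=28>B[j]=26 take 26, j++
i=4 j=6: A[i]=28<=B[j]=32 take 28, i++
i=5 j=6: A[i]=33>B[j]=32 take 32, j++
i=5 j=7: A[i]=33<=B[j]=37 take 33, i++
i=6 j=7: A done, take B[j]=37, j++

[2, 7, 9, 12, 13, 17, 21, 24, 26, 26, 28, 32, 33, 37]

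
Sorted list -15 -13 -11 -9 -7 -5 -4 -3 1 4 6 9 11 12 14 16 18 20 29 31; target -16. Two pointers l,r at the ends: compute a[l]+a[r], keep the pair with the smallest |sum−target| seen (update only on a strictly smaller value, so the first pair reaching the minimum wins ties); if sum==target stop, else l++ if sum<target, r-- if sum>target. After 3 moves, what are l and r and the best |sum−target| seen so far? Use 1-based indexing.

l=1, r=17, best |Δ|=21

l=1 r=20: -15+31=16 d=32 *, r--
l=1 r=19: -15+29=14 d=30 *, r--
l=1 r=18: -15+20=5 d=21 *, r--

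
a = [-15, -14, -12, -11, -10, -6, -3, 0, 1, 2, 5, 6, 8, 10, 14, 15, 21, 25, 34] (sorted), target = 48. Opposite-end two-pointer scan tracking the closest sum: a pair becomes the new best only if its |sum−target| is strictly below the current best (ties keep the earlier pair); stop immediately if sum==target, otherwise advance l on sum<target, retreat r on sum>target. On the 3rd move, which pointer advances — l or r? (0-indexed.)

[0,18] -15+34=19 d=29 * → l++
[1,18] -14+34=20 d=28 * → l++
[2,18] -12+34=22 d=26 * → l++

l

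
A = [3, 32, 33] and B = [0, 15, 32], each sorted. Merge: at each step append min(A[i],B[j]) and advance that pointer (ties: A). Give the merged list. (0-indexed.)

[0, 3, 15, 32, 32, 33]

[i=0,j=0] A[i]=3>B[j]=0 take 0 → j++
[i=0,j=1] A[i]=3<=B[j]=15 take 3 → i++
[i=1,j=1] A[i]=32>B[j]=15 take 15 → j++
[i=1,j=2] A[i]=32<=B[j]=32 take 32 → i++
[i=2,j=2] A[i]=33>B[j]=32 take 32 → j++
[i=2,j=3] B done, take A[i]=33 → i++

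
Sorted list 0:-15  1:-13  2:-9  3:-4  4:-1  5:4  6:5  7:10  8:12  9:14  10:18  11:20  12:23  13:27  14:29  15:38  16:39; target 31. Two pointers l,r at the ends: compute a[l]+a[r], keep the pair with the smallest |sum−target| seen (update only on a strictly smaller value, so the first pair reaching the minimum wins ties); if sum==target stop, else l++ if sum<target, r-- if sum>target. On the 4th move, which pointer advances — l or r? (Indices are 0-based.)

r

[0,16] -15+39=24 d=7 * → l++
[1,16] -13+39=26 d=5 * → l++
[2,16] -9+39=30 d=1 * → l++
[3,16] -4+39=35 d=4 → r--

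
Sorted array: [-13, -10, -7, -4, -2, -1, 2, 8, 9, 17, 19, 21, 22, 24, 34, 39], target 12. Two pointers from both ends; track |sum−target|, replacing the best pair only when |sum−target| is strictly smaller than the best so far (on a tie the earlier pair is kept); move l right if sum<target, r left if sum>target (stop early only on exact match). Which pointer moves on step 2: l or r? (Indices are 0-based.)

r

l=0 r=15: -13+39=26 d=14 *, r--
l=0 r=14: -13+34=21 d=9 *, r--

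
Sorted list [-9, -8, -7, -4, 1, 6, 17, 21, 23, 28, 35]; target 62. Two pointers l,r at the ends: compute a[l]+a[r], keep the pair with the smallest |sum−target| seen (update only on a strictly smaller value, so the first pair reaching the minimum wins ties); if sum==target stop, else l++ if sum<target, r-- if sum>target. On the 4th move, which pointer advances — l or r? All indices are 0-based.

l

l=0 r=10: -9+35=26 d=36 *, l++
l=1 r=10: -8+35=27 d=35 *, l++
l=2 r=10: -7+35=28 d=34 *, l++
l=3 r=10: -4+35=31 d=31 *, l++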